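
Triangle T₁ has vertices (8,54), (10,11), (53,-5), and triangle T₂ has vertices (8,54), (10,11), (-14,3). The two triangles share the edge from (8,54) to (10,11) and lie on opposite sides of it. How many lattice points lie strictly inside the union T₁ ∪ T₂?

1428

The union is the simple quadrilateral with vertices (8,54), (53,-5), (10,11), (-14,3) in order.
Using the shoelace formula, 2A = |(8·(-5) − 53·54) + (53·11 − 10·(-5)) + (10·3 − (-14)·11) + ((-14)·54 − 8·3)| = 2865, so the area is 1432.5.
The number of boundary lattice points is Σ gcd(|Δx|,|Δy|) = gcd(45,59) + gcd(43,16) + gcd(24,8) + gcd(22,51) = 1+1+8+1 = 11.
By Pick's theorem I = A − B/2 + 1 = 1432.5 − 11/2 + 1 = 1428.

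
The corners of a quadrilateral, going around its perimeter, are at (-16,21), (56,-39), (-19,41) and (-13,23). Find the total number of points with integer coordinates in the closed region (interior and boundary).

610

By the shoelace formula, twice the signed area is |[(-16)·(-39) − 56·21] + [56·41 − (-19)·(-39)] + [(-19)·23 − (-13)·41] + [(-13)·21 − (-16)·23]| = 1194, so the area is 597.
Along each edge there are gcd(|Δx|,|Δy|)+1 lattice points, so counting each shared vertex once the boundary has gcd(72,60) + gcd(75,80) + gcd(6,18) + gcd(3,2) = 12+5+6+1 = 24.
Pick's theorem gives I = A − B/2 + 1 = 597 − 24/2 + 1 = 586, so the closed region contains I + B = 586 + 24 = 610 lattice points.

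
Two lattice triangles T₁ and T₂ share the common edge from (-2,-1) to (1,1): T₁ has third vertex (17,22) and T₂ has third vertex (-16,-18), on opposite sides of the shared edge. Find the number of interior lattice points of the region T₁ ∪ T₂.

26

The union is the simple quadrilateral with vertices (-2,-1), (17,22), (1,1), (-16,-18) in order.
Using the shoelace formula, 2A = |[(-2)·22 − 17·(-1)] + [17·1 − 1·22] + [1·(-18) − (-16)·1] + [(-16)·(-1) − (-2)·(-18)]| = 54, so the area is 27.
Along each edge there are gcd(|Δx|,|Δy|)+1 lattice points, so counting each shared vertex once the boundary has gcd(19,23) + gcd(16,21) + gcd(17,19) + gcd(14,17) = 1+1+1+1 = 4.
By Pick's theorem I = A − B/2 + 1 = 27 − 4/2 + 1 = 26.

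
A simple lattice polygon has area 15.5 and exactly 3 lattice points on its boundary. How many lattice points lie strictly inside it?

From Pick's theorem, I = A − B/2 + 1 = 15.5 − 3/2 + 1 = 15.

15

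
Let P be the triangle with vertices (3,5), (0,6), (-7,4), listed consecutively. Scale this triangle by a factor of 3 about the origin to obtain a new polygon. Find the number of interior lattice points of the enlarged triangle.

55

By the shoelace formula, twice the signed area is |[3·6 − 0·5] + [0·4 − (-7)·6] + [(-7)·5 − 3·4]| = 13, so the area is 13/2.
Summing gcd(|Δx|,|Δy|) over the edges gives the boundary count: gcd(3,1) + gcd(7,2) + gcd(10,1) = 1+1+1 = 3.
Scaling by 3 multiplies the area by 3² = 9 (so the new area is 58.5) and multiplies the boundary lattice-point count by 3, giving 9.
By Pick's theorem, the interior count of the dilated polygon is 58.5 − 9/2 + 1 = 55.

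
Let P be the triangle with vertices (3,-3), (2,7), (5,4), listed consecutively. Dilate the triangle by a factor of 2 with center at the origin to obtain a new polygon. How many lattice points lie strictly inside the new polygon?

By the shoelace formula, twice the signed area is |[3·7 − 2·(-3)] + [2·4 − 5·7] + [5·(-3) − 3·4]| = 27, so the area is 27/2.
Along each edge there are gcd(|Δx|,|Δy|)+1 lattice points, so counting each shared vertex once the boundary has gcd(1,10) + gcd(3,3) + gcd(2,7) = 1+3+1 = 5.
Scaling by 2 multiplies the area by 2² = 4 (so the new area is 54) and multiplies the boundary lattice-point count by 2, giving 10.
By Pick's theorem, the interior count of the dilated polygon is 54 − 10/2 + 1 = 50.

50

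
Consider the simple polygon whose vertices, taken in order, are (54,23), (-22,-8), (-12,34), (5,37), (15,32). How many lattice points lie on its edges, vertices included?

12

The number of boundary lattice points is Σ gcd(|Δx|,|Δy|) = gcd(76,31) + gcd(10,42) + gcd(17,3) + gcd(10,5) + gcd(39,9) = 1+2+1+5+3 = 12.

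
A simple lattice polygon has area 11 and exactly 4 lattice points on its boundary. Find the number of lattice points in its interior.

Pick's theorem A = I + B/2 − 1 rearranges to I = A − B/2 + 1 = 11 − 4/2 + 1 = 10.

10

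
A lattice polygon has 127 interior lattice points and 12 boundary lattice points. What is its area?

By Pick's theorem, A = I + B/2 − 1 = 127 + 12/2 − 1 = 132.

132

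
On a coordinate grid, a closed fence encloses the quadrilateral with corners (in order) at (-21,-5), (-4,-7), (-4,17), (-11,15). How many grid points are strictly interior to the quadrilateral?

247

By the shoelace formula, twice the signed area is |[(-21)·(-7) − (-4)·(-5)] + [(-4)·17 − (-4)·(-7)] + [(-4)·15 − (-11)·17] + [(-11)·(-5) − (-21)·15]| = 528, so the area is 264.
Summing gcd(|Δx|,|Δy|) over the edges gives the boundary count: gcd(17,2) + gcd(0,24) + gcd(7,2) + gcd(10,20) = 1+24+1+10 = 36.
Pick's theorem gives I = A − B/2 + 1 = 264 − 36/2 + 1 = 247.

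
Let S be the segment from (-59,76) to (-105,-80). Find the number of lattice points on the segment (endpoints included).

The number of lattice points on a segment between lattice points is gcd(|Δx|,|Δy|) + 1 = gcd(46,156) + 1 = 2 + 1 = 3.

3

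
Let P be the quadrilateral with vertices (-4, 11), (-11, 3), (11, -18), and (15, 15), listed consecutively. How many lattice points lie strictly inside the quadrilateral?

The shoelace formula gives twice the area as |((-4)·3 − (-11)·11) + ((-11)·(-18) − 11·3) + (11·15 − 15·(-18)) + (15·11 − (-4)·15)| = 934, so the area is 467.
Summing gcd(|Δx|,|Δy|) over the edges gives the boundary count: gcd(7,8) + gcd(22,21) + gcd(4,33) + gcd(19,4) = 1+1+1+1 = 4.
Pick's theorem gives I = A − B/2 + 1 = 467 − 4/2 + 1 = 466.

466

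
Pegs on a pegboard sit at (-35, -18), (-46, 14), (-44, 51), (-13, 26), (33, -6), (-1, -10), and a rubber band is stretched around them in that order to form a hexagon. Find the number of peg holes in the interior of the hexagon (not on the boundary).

The shoelace formula gives twice the area as |((-35)·14 − (-46)·(-18)) + ((-46)·51 − (-44)·14) + ((-44)·26 − (-13)·51) + ((-13)·(-6) − 33·26) + (33·(-10) − (-1)·(-6)) + ((-1)·(-18) − (-35)·(-10))| = 4977, so the area is 2488.5.
Along each edge there are gcd(|Δx|,|Δy|)+1 lattice points, so counting each shared vertex once the boundary has gcd(11,32) + gcd(2,37) + gcd(31,25) + gcd(46,32) + gcd(34,4) + gcd(34,8) = 1+1+1+2+2+2 = 9.
Pick's theorem gives I = A − B/2 + 1 = 2488.5 − 9/2 + 1 = 2485.

2485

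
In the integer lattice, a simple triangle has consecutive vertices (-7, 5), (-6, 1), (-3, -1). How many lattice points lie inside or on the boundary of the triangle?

By the shoelace formula, twice the signed area is |((-7)·1 − (-6)·5) + ((-6)·(-1) − (-3)·1) + ((-3)·5 − (-7)·(-1))| = 10, so the area is 5.
The number of boundary lattice points is Σ gcd(|Δx|,|Δy|) = gcd(1,4) + gcd(3,2) + gcd(4,6) = 1+1+2 = 4.
Pick's theorem gives I = A − B/2 + 1 = 5 − 4/2 + 1 = 4, so the closed region contains I + B = 4 + 4 = 8 lattice points.

8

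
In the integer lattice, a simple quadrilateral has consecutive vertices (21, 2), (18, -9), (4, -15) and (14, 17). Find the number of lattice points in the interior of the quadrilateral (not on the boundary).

253

Using the shoelace formula, 2A = |(21·(-9) − 18·2) + (18·(-15) − 4·(-9)) + (4·17 − 14·(-15)) + (14·2 − 21·17)| = 510, so the area is 255.
Along each edge there are gcd(|Δx|,|Δy|)+1 lattice points, so counting each shared vertex once the boundary has gcd(3,11) + gcd(14,6) + gcd(10,32) + gcd(7,15) = 1+2+2+1 = 6.
By Pick's theorem A = I + B/2 − 1, so I = 255 − 6/2 + 1 = 253.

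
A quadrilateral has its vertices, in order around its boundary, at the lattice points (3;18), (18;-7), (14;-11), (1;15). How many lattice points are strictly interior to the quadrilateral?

Using the shoelace formula, 2A = |(3·(-7) − 18·18) + (18·(-11) − 14·(-7)) + (14·15 − 1·(-11)) + (1·18 − 3·15)| = 251, so the area is 251/2.
The number of boundary lattice points is Σ gcd(|Δx|,|Δy|) = gcd(15,25) + gcd(4,4) + gcd(13,26) + gcd(2,3) = 5+4+13+1 = 23.
By Pick's theorem A = I + B/2 − 1, so I = 251/2 − 23/2 + 1 = 115.

115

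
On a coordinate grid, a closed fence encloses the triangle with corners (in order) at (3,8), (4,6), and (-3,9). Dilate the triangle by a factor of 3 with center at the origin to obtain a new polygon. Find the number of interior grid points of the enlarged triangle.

The shoelace formula gives twice the area as |[3·6 − 4·8] + [4·9 − (-3)·6] + [(-3)·8 − 3·9]| = 11, so the area is 11/2.
Along each edge there are gcd(|Δx|,|Δy|)+1 lattice points, so counting each shared vertex once the boundary has gcd(1,2) + gcd(7,3) + gcd(6,1) = 1+1+1 = 3.
Scaling by 3 multiplies the area by 3² = 9 (so the new area is 49.5) and multiplies the boundary lattice-point count by 3, giving 9.
By Pick's theorem, the interior count of the dilated polygon is 49.5 − 9/2 + 1 = 46.

46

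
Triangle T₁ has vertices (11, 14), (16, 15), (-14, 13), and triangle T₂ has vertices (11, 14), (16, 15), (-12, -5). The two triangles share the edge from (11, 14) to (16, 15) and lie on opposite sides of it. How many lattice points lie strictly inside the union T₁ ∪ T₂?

The union is the simple quadrilateral with vertices (11, 14), (-14, 13), (16, 15), (-12, -5) in order.
The shoelace formula gives twice the area as |[11·13 − (-14)·14] + [(-14)·15 − 16·13] + [16·(-5) − (-12)·15] + [(-12)·14 − 11·(-5)]| = 92, so the area is 46.
Summing gcd(|Δx|,|Δy|) over the edges gives the boundary count: gcd(25,1) + gcd(30,2) + gcd(28,20) + gcd(23,19) = 1+2+4+1 = 8.
By Pick's theorem I = A − B/2 + 1 = 46 − 8/2 + 1 = 43.

43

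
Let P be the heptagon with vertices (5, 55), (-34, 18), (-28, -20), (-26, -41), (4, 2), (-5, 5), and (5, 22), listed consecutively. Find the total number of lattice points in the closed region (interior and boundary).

The shoelace formula gives twice the area as |[5·18 − (-34)·55] + [(-34)·(-20) − (-28)·18] + [(-28)·(-41) − (-26)·(-20)] + [(-26)·2 − 4·(-41)] + [4·5 − (-5)·2] + [(-5)·22 − 5·5] + [5·55 − 5·22]| = 3944, so the area is 1972.
The number of boundary lattice points is Σ gcd(|Δx|,|Δy|) = gcd(39,37) + gcd(6,38) + gcd(2,21) + gcd(30,43) + gcd(9,3) + gcd(10,17) + gcd(0,33) = 1+2+1+1+3+1+33 = 42.
Pick's theorem gives I = A − B/2 + 1 = 1972 − 42/2 + 1 = 1952, so the closed region contains I + B = 1952 + 42 = 1994 lattice points.

1994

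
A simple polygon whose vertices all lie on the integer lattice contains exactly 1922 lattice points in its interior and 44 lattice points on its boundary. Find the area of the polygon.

By Pick's theorem, A = I + B/2 − 1 = 1922 + 44/2 − 1 = 1943.

1943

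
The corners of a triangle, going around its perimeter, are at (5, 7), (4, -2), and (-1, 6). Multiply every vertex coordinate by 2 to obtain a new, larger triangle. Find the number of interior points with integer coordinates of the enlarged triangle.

104

The shoelace formula gives twice the area as |(5·(-2) − 4·7) + (4·6 − (-1)·(-2)) + ((-1)·7 − 5·6)| = 53, so the area is 53/2.
Along each edge there are gcd(|Δx|,|Δy|)+1 lattice points, so counting each shared vertex once the boundary has gcd(1,9) + gcd(5,8) + gcd(6,1) = 1+1+1 = 3.
Scaling by 2 multiplies the area by 2² = 4 (so the new area is 106) and multiplies the boundary lattice-point count by 2, giving 6.
By Pick's theorem, the interior count of the dilated polygon is 106 − 6/2 + 1 = 104.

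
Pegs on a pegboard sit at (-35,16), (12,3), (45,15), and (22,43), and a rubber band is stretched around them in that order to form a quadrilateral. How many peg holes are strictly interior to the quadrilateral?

Using the shoelace formula, 2A = |[(-35)·3 − 12·16] + [12·15 − 45·3] + [45·43 − 22·15] + [22·16 − (-35)·43]| = 3210, so the area is 1605.
The number of boundary lattice points is Σ gcd(|Δx|,|Δy|) = gcd(47,13) + gcd(33,12) + gcd(23,28) + gcd(57,27) = 1+3+1+3 = 8.
By Pick's theorem A = I + B/2 − 1, so I = 1605 − 8/2 + 1 = 1602.

1602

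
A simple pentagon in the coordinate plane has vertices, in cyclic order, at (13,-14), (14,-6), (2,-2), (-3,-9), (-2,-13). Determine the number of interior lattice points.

145

Using the shoelace formula, 2A = |(13·(-6) − 14·(-14)) + (14·(-2) − 2·(-6)) + (2·(-9) − (-3)·(-2)) + ((-3)·(-13) − (-2)·(-9)) + ((-2)·(-14) − 13·(-13))| = 296, so the area is 148.
The number of boundary lattice points is Σ gcd(|Δx|,|Δy|) = gcd(1,8) + gcd(12,4) + gcd(5,7) + gcd(1,4) + gcd(15,1) = 1+4+1+1+1 = 8.
By Pick's theorem A = I + B/2 − 1, so I = 148 − 8/2 + 1 = 145.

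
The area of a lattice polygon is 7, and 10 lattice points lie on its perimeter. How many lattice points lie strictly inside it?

Pick's theorem A = I + B/2 − 1 rearranges to I = A − B/2 + 1 = 7 − 10/2 + 1 = 3.

3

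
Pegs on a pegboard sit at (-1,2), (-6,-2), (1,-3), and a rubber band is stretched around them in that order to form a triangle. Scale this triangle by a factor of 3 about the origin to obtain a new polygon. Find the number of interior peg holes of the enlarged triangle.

145

By the shoelace formula, twice the signed area is |[(-1)·(-2) − (-6)·2] + [(-6)·(-3) − 1·(-2)] + [1·2 − (-1)·(-3)]| = 33, so the area is 33/2.
The number of boundary lattice points is Σ gcd(|Δx|,|Δy|) = gcd(5,4) + gcd(7,1) + gcd(2,5) = 1+1+1 = 3.
Scaling by 3 multiplies the area by 3² = 9 (so the new area is 148.5) and multiplies the boundary lattice-point count by 3, giving 9.
By Pick's theorem, the interior count of the dilated polygon is 148.5 − 9/2 + 1 = 145.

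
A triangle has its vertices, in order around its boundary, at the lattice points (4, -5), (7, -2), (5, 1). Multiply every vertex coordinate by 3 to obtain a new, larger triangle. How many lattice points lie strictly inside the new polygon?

61

The shoelace formula gives twice the area as |[4·(-2) − 7·(-5)] + [7·1 − 5·(-2)] + [5·(-5) − 4·1]| = 15, so the area is 7.5.
The number of boundary lattice points is Σ gcd(|Δx|,|Δy|) = gcd(3,3) + gcd(2,3) + gcd(1,6) = 3+1+1 = 5.
Scaling by 3 multiplies the area by 3² = 9 (so the new area is 135/2) and multiplies the boundary lattice-point count by 3, giving 15.
By Pick's theorem, the interior count of the dilated polygon is 135/2 − 15/2 + 1 = 61.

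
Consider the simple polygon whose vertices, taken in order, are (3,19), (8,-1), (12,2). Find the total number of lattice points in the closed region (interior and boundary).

52

Using the shoelace formula, 2A = |[3·(-1) − 8·19] + [8·2 − 12·(-1)] + [12·19 − 3·2]| = 95, so the area is 47.5.
Summing gcd(|Δx|,|Δy|) over the edges gives the boundary count: gcd(5,20) + gcd(4,3) + gcd(9,17) = 5+1+1 = 7.
Pick's theorem gives I = A − B/2 + 1 = 47.5 − 7/2 + 1 = 45, so the closed region contains I + B = 45 + 7 = 52 lattice points.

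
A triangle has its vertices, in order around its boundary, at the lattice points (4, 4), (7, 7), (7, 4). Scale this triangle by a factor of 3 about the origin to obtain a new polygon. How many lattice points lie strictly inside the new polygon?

28

The shoelace formula gives twice the area as |(4·7 − 7·4) + (7·4 − 7·7) + (7·4 − 4·4)| = 9, so the area is 9/2.
The number of boundary lattice points is Σ gcd(|Δx|,|Δy|) = gcd(3,3) + gcd(0,3) + gcd(3,0) = 3+3+3 = 9.
Scaling by 3 multiplies the area by 3² = 9 (so the new area is 81/2) and multiplies the boundary lattice-point count by 3, giving 27.
By Pick's theorem, the interior count of the dilated polygon is 81/2 − 27/2 + 1 = 28.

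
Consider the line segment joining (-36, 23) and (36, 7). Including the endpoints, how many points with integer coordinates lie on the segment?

9

The number of lattice points on a segment between lattice points is gcd(|Δx|,|Δy|) + 1 = gcd(72,16) + 1 = 8 + 1 = 9.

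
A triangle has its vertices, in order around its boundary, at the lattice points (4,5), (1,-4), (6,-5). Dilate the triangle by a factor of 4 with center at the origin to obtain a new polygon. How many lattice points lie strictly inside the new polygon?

Using the shoelace formula, 2A = |[4·(-4) − 1·5] + [1·(-5) − 6·(-4)] + [6·5 − 4·(-5)]| = 48, so the area is 24.
The number of boundary lattice points is Σ gcd(|Δx|,|Δy|) = gcd(3,9) + gcd(5,1) + gcd(2,10) = 3+1+2 = 6.
Scaling by 4 multiplies the area by 4² = 16 (so the new area is 384) and multiplies the boundary lattice-point count by 4, giving 24.
By Pick's theorem, the interior count of the dilated polygon is 384 − 24/2 + 1 = 373.

373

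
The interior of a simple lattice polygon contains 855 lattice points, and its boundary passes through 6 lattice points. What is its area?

Pick's theorem states A = I + B/2 − 1, so A = 855 + 6/2 − 1 = 857.

857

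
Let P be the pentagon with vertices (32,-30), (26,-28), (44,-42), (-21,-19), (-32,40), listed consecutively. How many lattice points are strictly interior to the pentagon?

The shoelace formula gives twice the area as |[32·(-28) − 26·(-30)] + [26·(-42) − 44·(-28)] + [44·(-19) − (-21)·(-42)] + [(-21)·40 − (-32)·(-19)] + [(-32)·(-30) − 32·40]| = 3462, so the area is 1731.
Summing gcd(|Δx|,|Δy|) over the edges gives the boundary count: gcd(6,2) + gcd(18,14) + gcd(65,23) + gcd(11,59) + gcd(64,70) = 2+2+1+1+2 = 8.
Pick's theorem gives I = A − B/2 + 1 = 1731 − 8/2 + 1 = 1728.

1728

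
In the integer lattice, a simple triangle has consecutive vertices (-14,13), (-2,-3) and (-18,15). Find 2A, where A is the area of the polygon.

Using the shoelace formula, 2A = |[(-14)·(-3) − (-2)·13] + [(-2)·15 − (-18)·(-3)] + [(-18)·13 − (-14)·15]| = 40, so the area is 20.

40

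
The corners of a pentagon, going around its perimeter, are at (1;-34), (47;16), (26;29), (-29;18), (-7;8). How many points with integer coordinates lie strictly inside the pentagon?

The shoelace formula gives twice the area as |(1·16 − 47·(-34)) + (47·29 − 26·16) + (26·18 − (-29)·29) + ((-29)·8 − (-7)·18) + ((-7)·(-34) − 1·8)| = 3994, so the area is 1997.
Summing gcd(|Δx|,|Δy|) over the edges gives the boundary count: gcd(46,50) + gcd(21,13) + gcd(55,11) + gcd(22,10) + gcd(8,42) = 2+1+11+2+2 = 18.
Pick's theorem gives I = A − B/2 + 1 = 1997 − 18/2 + 1 = 1989.

1989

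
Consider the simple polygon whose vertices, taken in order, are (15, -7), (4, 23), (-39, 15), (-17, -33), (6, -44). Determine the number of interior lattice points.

By the shoelace formula, twice the signed area is |(15·23 − 4·(-7)) + (4·15 − (-39)·23) + ((-39)·(-33) − (-17)·15) + ((-17)·(-44) − 6·(-33)) + (6·(-7) − 15·(-44))| = 4436, so the area is 2218.
The number of boundary lattice points is Σ gcd(|Δx|,|Δy|) = gcd(11,30) + gcd(43,8) + gcd(22,48) + gcd(23,11) + gcd(9,37) = 1+1+2+1+1 = 6.
By Pick's theorem A = I + B/2 − 1, so I = 2218 − 6/2 + 1 = 2216.

2216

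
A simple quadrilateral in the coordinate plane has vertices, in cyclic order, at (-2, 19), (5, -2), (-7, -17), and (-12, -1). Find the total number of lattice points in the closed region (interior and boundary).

320

By the shoelace formula, twice the signed area is |[(-2)·(-2) − 5·19] + [5·(-17) − (-7)·(-2)] + [(-7)·(-1) − (-12)·(-17)] + [(-12)·19 − (-2)·(-1)]| = 617, so the area is 308.5.
Summing gcd(|Δx|,|Δy|) over the edges gives the boundary count: gcd(7,21) + gcd(12,15) + gcd(5,16) + gcd(10,20) = 7+3+1+10 = 21.
Pick's theorem gives I = A − B/2 + 1 = 308.5 − 21/2 + 1 = 299, so the closed region contains I + B = 299 + 21 = 320 lattice points.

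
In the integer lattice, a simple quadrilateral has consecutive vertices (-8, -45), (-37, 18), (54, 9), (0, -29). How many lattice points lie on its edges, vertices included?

12

Along each edge there are gcd(|Δx|,|Δy|)+1 lattice points, so counting each shared vertex once the boundary has gcd(29,63) + gcd(91,9) + gcd(54,38) + gcd(8,16) = 1+1+2+8 = 12.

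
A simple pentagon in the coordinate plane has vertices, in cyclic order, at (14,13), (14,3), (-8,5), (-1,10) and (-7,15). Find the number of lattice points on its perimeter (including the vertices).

15

The number of boundary lattice points is Σ gcd(|Δx|,|Δy|) = gcd(0,10) + gcd(22,2) + gcd(7,5) + gcd(6,5) + gcd(21,2) = 10+2+1+1+1 = 15.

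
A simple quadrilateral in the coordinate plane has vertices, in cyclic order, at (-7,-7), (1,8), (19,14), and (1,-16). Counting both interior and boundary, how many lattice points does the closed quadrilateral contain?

By the shoelace formula, twice the signed area is |[(-7)·8 − 1·(-7)] + [1·14 − 19·8] + [19·(-16) − 1·14] + [1·(-7) − (-7)·(-16)]| = 624, so the area is 312.
Along each edge there are gcd(|Δx|,|Δy|)+1 lattice points, so counting each shared vertex once the boundary has gcd(8,15) + gcd(18,6) + gcd(18,30) + gcd(8,9) = 1+6+6+1 = 14.
Pick's theorem gives I = A − B/2 + 1 = 312 − 14/2 + 1 = 306, so the closed region contains I + B = 306 + 14 = 320 lattice points.

320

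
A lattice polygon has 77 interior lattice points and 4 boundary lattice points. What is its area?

78

By Pick's theorem, A = I + B/2 − 1 = 77 + 4/2 − 1 = 78.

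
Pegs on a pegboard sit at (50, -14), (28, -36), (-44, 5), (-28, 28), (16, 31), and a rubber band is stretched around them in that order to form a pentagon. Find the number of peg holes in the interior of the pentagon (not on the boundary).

Using the shoelace formula, 2A = |[50·(-36) − 28·(-14)] + [28·5 − (-44)·(-36)] + [(-44)·28 − (-28)·5] + [(-28)·31 − 16·28] + [16·(-14) − 50·31]| = 7034, so the area is 3517.
Summing gcd(|Δx|,|Δy|) over the edges gives the boundary count: gcd(22,22) + gcd(72,41) + gcd(16,23) + gcd(44,3) + gcd(34,45) = 22+1+1+1+1 = 26.
By Pick's theorem A = I + B/2 − 1, so I = 3517 − 26/2 + 1 = 3505.

3505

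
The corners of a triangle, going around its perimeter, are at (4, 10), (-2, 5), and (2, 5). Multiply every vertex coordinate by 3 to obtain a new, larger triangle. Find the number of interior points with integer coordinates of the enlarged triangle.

The shoelace formula gives twice the area as |(4·5 − (-2)·10) + ((-2)·5 − 2·5) + (2·10 − 4·5)| = 20, so the area is 10.
The number of boundary lattice points is Σ gcd(|Δx|,|Δy|) = gcd(6,5) + gcd(4,0) + gcd(2,5) = 1+4+1 = 6.
Scaling by 3 multiplies the area by 3² = 9 (so the new area is 90) and multiplies the boundary lattice-point count by 3, giving 18.
By Pick's theorem, the interior count of the dilated polygon is 90 − 18/2 + 1 = 82.

82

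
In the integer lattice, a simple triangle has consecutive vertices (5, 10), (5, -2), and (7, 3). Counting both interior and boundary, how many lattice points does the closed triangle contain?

20

By the shoelace formula, twice the signed area is |(5·(-2) − 5·10) + (5·3 − 7·(-2)) + (7·10 − 5·3)| = 24, so the area is 12.
Along each edge there are gcd(|Δx|,|Δy|)+1 lattice points, so counting each shared vertex once the boundary has gcd(0,12) + gcd(2,5) + gcd(2,7) = 12+1+1 = 14.
Pick's theorem gives I = A − B/2 + 1 = 12 − 14/2 + 1 = 6, so the closed region contains I + B = 6 + 14 = 20 lattice points.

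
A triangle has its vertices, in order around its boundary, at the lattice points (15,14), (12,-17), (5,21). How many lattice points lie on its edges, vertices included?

3

Summing gcd(|Δx|,|Δy|) over the edges gives the boundary count: gcd(3,31) + gcd(7,38) + gcd(10,7) = 1+1+1 = 3.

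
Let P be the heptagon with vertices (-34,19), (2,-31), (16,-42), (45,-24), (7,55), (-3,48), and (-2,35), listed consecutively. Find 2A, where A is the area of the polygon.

Using the shoelace formula, 2A = |[(-34)·(-31) − 2·19] + [2·(-42) − 16·(-31)] + [16·(-24) − 45·(-42)] + [45·55 − 7·(-24)] + [7·48 − (-3)·55] + [(-3)·35 − (-2)·48] + [(-2)·19 − (-34)·35]| = 7221, so the area is 3610.5.

7221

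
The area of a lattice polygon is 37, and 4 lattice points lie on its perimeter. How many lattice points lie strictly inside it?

36

From Pick's theorem, I = A − B/2 + 1 = 37 − 4/2 + 1 = 36.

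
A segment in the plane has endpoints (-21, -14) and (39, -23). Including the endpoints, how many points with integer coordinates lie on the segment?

The number of lattice points on a segment between lattice points is gcd(|Δx|,|Δy|) + 1 = gcd(60,9) + 1 = 3 + 1 = 4.

4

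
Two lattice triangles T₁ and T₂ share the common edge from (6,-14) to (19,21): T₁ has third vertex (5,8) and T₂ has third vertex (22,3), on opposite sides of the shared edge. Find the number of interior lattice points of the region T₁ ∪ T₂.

328

The union is the simple quadrilateral with vertices (6,-14), (5,8), (19,21), (22,3) in order.
By the shoelace formula, twice the signed area is |[6·8 − 5·(-14)] + [5·21 − 19·8] + [19·3 − 22·21] + [22·(-14) − 6·3]| = 660, so the area is 330.
Along each edge there are gcd(|Δx|,|Δy|)+1 lattice points, so counting each shared vertex once the boundary has gcd(1,22) + gcd(14,13) + gcd(3,18) + gcd(16,17) = 1+1+3+1 = 6.
By Pick's theorem I = A − B/2 + 1 = 330 − 6/2 + 1 = 328.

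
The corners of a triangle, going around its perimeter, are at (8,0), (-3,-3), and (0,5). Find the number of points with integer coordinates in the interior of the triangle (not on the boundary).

Using the shoelace formula, 2A = |(8·(-3) − (-3)·0) + ((-3)·5 − 0·(-3)) + (0·0 − 8·5)| = 79, so the area is 39.5.
The number of boundary lattice points is Σ gcd(|Δx|,|Δy|) = gcd(11,3) + gcd(3,8) + gcd(8,5) = 1+1+1 = 3.
By Pick's theorem A = I + B/2 − 1, so I = 39.5 − 3/2 + 1 = 39.

39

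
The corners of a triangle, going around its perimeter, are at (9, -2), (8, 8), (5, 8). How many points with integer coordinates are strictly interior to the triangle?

13

Using the shoelace formula, 2A = |(9·8 − 8·(-2)) + (8·8 − 5·8) + (5·(-2) − 9·8)| = 30, so the area is 15.
Summing gcd(|Δx|,|Δy|) over the edges gives the boundary count: gcd(1,10) + gcd(3,0) + gcd(4,10) = 1+3+2 = 6.
By Pick's theorem A = I + B/2 − 1, so I = 15 − 6/2 + 1 = 13.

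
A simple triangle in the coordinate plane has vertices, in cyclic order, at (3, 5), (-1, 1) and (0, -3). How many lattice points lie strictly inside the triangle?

8

By the shoelace formula, twice the signed area is |(3·1 − (-1)·5) + ((-1)·(-3) − 0·1) + (0·5 − 3·(-3))| = 20, so the area is 10.
The number of boundary lattice points is Σ gcd(|Δx|,|Δy|) = gcd(4,4) + gcd(1,4) + gcd(3,8) = 4+1+1 = 6.
Pick's theorem gives I = A − B/2 + 1 = 10 − 6/2 + 1 = 8.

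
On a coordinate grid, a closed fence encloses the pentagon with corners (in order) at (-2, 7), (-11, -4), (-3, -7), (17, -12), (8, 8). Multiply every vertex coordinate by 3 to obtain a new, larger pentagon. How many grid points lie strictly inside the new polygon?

By the shoelace formula, twice the signed area is |((-2)·(-4) − (-11)·7) + ((-11)·(-7) − (-3)·(-4)) + ((-3)·(-12) − 17·(-7)) + (17·8 − 8·(-12)) + (8·7 − (-2)·8)| = 609, so the area is 304.5.
The number of boundary lattice points is Σ gcd(|Δx|,|Δy|) = gcd(9,11) + gcd(8,3) + gcd(20,5) + gcd(9,20) + gcd(10,1) = 1+1+5+1+1 = 9.
Scaling by 3 multiplies the area by 3² = 9 (so the new area is 2740.5) and multiplies the boundary lattice-point count by 3, giving 27.
By Pick's theorem, the interior count of the dilated polygon is 2740.5 − 27/2 + 1 = 2728.

2728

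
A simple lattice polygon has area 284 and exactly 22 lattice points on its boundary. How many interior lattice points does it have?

Pick's theorem A = I + B/2 − 1 rearranges to I = A − B/2 + 1 = 284 − 22/2 + 1 = 274.

274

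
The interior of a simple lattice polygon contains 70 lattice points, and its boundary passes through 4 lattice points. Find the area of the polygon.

71

By Pick's theorem, A = I + B/2 − 1 = 70 + 4/2 − 1 = 71.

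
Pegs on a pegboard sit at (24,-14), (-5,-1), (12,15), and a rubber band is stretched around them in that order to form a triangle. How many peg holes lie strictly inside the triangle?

342

By the shoelace formula, twice the signed area is |(24·(-1) − (-5)·(-14)) + ((-5)·15 − 12·(-1)) + (12·(-14) − 24·15)| = 685, so the area is 342.5.
Summing gcd(|Δx|,|Δy|) over the edges gives the boundary count: gcd(29,13) + gcd(17,16) + gcd(12,29) = 1+1+1 = 3.
By Pick's theorem A = I + B/2 − 1, so I = 342.5 − 3/2 + 1 = 342.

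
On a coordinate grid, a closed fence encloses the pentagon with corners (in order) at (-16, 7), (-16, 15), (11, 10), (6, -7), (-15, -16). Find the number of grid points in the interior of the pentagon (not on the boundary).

Using the shoelace formula, 2A = |((-16)·15 − (-16)·7) + ((-16)·10 − 11·15) + (11·(-7) − 6·10) + (6·(-16) − (-15)·(-7)) + ((-15)·7 − (-16)·(-16))| = 1152, so the area is 576.
Summing gcd(|Δx|,|Δy|) over the edges gives the boundary count: gcd(0,8) + gcd(27,5) + gcd(5,17) + gcd(21,9) + gcd(1,23) = 8+1+1+3+1 = 14.
Pick's theorem gives I = A − B/2 + 1 = 576 − 14/2 + 1 = 570.

570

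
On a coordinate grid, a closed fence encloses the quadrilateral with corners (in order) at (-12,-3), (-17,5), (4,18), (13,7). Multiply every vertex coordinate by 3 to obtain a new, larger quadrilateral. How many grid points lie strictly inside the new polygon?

2680

Using the shoelace formula, 2A = |[(-12)·5 − (-17)·(-3)] + [(-17)·18 − 4·5] + [4·7 − 13·18] + [13·(-3) − (-12)·7]| = 598, so the area is 299.
Summing gcd(|Δx|,|Δy|) over the edges gives the boundary count: gcd(5,8) + gcd(21,13) + gcd(9,11) + gcd(25,10) = 1+1+1+5 = 8.
Scaling by 3 multiplies the area by 3² = 9 (so the new area is 2691) and multiplies the boundary lattice-point count by 3, giving 24.
By Pick's theorem, the interior count of the dilated polygon is 2691 − 24/2 + 1 = 2680.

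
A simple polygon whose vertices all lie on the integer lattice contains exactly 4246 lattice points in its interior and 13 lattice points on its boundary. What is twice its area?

By Pick's theorem, A = I + B/2 − 1 = 4246 + 13/2 − 1 = 8503/2.
Hence 2A = 8503.

8503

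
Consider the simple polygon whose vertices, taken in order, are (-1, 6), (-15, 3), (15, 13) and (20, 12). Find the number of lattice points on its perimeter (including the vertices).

15

Summing gcd(|Δx|,|Δy|) over the edges gives the boundary count: gcd(14,3) + gcd(30,10) + gcd(5,1) + gcd(21,6) = 1+10+1+3 = 15.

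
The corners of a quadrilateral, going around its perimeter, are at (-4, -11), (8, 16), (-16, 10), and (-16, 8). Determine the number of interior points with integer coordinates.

By the shoelace formula, twice the signed area is |[(-4)·16 − 8·(-11)] + [8·10 − (-16)·16] + [(-16)·8 − (-16)·10] + [(-16)·(-11) − (-4)·8]| = 600, so the area is 300.
The number of boundary lattice points is Σ gcd(|Δx|,|Δy|) = gcd(12,27) + gcd(24,6) + gcd(0,2) + gcd(12,19) = 3+6+2+1 = 12.
Pick's theorem gives I = A − B/2 + 1 = 300 − 12/2 + 1 = 295.

295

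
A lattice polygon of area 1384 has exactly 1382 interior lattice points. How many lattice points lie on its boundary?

6

Pick's theorem gives A = I + B/2 − 1, so B = 2(A − I + 1) = 2(1384 − 1382 + 1) = 6.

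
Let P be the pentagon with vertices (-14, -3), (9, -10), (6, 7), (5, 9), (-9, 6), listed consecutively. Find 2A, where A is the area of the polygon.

531

Using the shoelace formula, 2A = |[(-14)·(-10) − 9·(-3)] + [9·7 − 6·(-10)] + [6·9 − 5·7] + [5·6 − (-9)·9] + [(-9)·(-3) − (-14)·6]| = 531, so the area is 531/2.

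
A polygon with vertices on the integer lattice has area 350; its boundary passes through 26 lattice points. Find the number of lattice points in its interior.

338

Pick's theorem A = I + B/2 − 1 rearranges to I = A − B/2 + 1 = 350 − 26/2 + 1 = 338.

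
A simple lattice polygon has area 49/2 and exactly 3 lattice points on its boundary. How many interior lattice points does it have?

From Pick's theorem, I = A − B/2 + 1 = 49/2 − 3/2 + 1 = 24.

24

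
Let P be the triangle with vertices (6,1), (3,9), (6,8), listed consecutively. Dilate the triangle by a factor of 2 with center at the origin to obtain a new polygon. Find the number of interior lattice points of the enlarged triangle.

By the shoelace formula, twice the signed area is |[6·9 − 3·1] + [3·8 − 6·9] + [6·1 − 6·8]| = 21, so the area is 10.5.
Summing gcd(|Δx|,|Δy|) over the edges gives the boundary count: gcd(3,8) + gcd(3,1) + gcd(0,7) = 1+1+7 = 9.
Scaling by 2 multiplies the area by 2² = 4 (so the new area is 42) and multiplies the boundary lattice-point count by 2, giving 18.
By Pick's theorem, the interior count of the dilated polygon is 42 − 18/2 + 1 = 34.

34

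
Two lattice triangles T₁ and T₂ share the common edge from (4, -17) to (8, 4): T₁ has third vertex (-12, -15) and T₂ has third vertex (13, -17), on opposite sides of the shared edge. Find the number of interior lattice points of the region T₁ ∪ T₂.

261

The union is the simple quadrilateral with vertices (4, -17), (-12, -15), (8, 4), (13, -17) in order.
The shoelace formula gives twice the area as |(4·(-15) − (-12)·(-17)) + ((-12)·4 − 8·(-15)) + (8·(-17) − 13·4) + (13·(-17) − 4·(-17))| = 533, so the area is 533/2.
Along each edge there are gcd(|Δx|,|Δy|)+1 lattice points, so counting each shared vertex once the boundary has gcd(16,2) + gcd(20,19) + gcd(5,21) + gcd(9,0) = 2+1+1+9 = 13.
By Pick's theorem I = A − B/2 + 1 = 533/2 − 13/2 + 1 = 261.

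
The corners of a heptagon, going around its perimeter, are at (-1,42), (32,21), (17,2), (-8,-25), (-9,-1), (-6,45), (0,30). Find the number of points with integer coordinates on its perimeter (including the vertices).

Summing gcd(|Δx|,|Δy|) over the edges gives the boundary count: gcd(33,21) + gcd(15,19) + gcd(25,27) + gcd(1,24) + gcd(3,46) + gcd(6,15) + gcd(1,12) = 3+1+1+1+1+3+1 = 11.

11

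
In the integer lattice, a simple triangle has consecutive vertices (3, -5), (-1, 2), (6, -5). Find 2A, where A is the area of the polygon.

The shoelace formula gives twice the area as |(3·2 − (-1)·(-5)) + ((-1)·(-5) − 6·2) + (6·(-5) − 3·(-5))| = 21, so the area is 10.5.

21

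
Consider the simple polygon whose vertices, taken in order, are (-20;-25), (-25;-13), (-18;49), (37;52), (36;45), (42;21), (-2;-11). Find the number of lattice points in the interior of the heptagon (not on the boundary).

By the shoelace formula, twice the signed area is |((-20)·(-13) − (-25)·(-25)) + ((-25)·49 − (-18)·(-13)) + ((-18)·52 − 37·49) + (37·45 − 36·52) + (36·21 − 42·45) + (42·(-11) − (-2)·21) + ((-2)·(-25) − (-20)·(-11))| = 6504, so the area is 3252.
Summing gcd(|Δx|,|Δy|) over the edges gives the boundary count: gcd(5,12) + gcd(7,62) + gcd(55,3) + gcd(1,7) + gcd(6,24) + gcd(44,32) + gcd(18,14) = 1+1+1+1+6+4+2 = 16.
By Pick's theorem A = I + B/2 − 1, so I = 3252 − 16/2 + 1 = 3245.

3245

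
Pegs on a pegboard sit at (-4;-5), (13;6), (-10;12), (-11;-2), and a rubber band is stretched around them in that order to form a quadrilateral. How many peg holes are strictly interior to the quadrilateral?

227

By the shoelace formula, twice the signed area is |[(-4)·6 − 13·(-5)] + [13·12 − (-10)·6] + [(-10)·(-2) − (-11)·12] + [(-11)·(-5) − (-4)·(-2)]| = 456, so the area is 228.
Summing gcd(|Δx|,|Δy|) over the edges gives the boundary count: gcd(17,11) + gcd(23,6) + gcd(1,14) + gcd(7,3) = 1+1+1+1 = 4.
By Pick's theorem A = I + B/2 − 1, so I = 228 − 4/2 + 1 = 227.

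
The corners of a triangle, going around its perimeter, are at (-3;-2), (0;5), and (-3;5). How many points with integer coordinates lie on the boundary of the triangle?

The number of boundary lattice points is Σ gcd(|Δx|,|Δy|) = gcd(3,7) + gcd(3,0) + gcd(0,7) = 1+3+7 = 11.

11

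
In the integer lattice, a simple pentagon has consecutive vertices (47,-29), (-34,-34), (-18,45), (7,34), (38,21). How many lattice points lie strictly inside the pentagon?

By the shoelace formula, twice the signed area is |[47·(-34) − (-34)·(-29)] + [(-34)·45 − (-18)·(-34)] + [(-18)·34 − 7·45] + [7·21 − 38·34] + [38·(-29) − 47·21]| = 8887, so the area is 4443.5.
The number of boundary lattice points is Σ gcd(|Δx|,|Δy|) = gcd(81,5) + gcd(16,79) + gcd(25,11) + gcd(31,13) + gcd(9,50) = 1+1+1+1+1 = 5.
Pick's theorem gives I = A − B/2 + 1 = 4443.5 − 5/2 + 1 = 4442.

4442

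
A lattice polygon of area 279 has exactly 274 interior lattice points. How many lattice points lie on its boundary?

Pick's theorem gives A = I + B/2 − 1, so B = 2(A − I + 1) = 2(279 − 274 + 1) = 12.

12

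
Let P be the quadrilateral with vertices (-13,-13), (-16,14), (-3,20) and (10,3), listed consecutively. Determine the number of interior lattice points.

482

By the shoelace formula, twice the signed area is |[(-13)·14 − (-16)·(-13)] + [(-16)·20 − (-3)·14] + [(-3)·3 − 10·20] + [10·(-13) − (-13)·3]| = 968, so the area is 484.
Summing gcd(|Δx|,|Δy|) over the edges gives the boundary count: gcd(3,27) + gcd(13,6) + gcd(13,17) + gcd(23,16) = 3+1+1+1 = 6.
Pick's theorem gives I = A − B/2 + 1 = 484 − 6/2 + 1 = 482.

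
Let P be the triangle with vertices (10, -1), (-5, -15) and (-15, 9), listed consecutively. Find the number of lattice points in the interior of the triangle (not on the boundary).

Using the shoelace formula, 2A = |(10·(-15) − (-5)·(-1)) + ((-5)·9 − (-15)·(-15)) + ((-15)·(-1) − 10·9)| = 500, so the area is 250.
The number of boundary lattice points is Σ gcd(|Δx|,|Δy|) = gcd(15,14) + gcd(10,24) + gcd(25,10) = 1+2+5 = 8.
Pick's theorem gives I = A − B/2 + 1 = 250 − 8/2 + 1 = 247.

247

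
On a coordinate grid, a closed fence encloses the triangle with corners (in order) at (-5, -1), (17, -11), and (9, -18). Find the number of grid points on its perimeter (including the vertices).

4

Along each edge there are gcd(|Δx|,|Δy|)+1 lattice points, so counting each shared vertex once the boundary has gcd(22,10) + gcd(8,7) + gcd(14,17) = 2+1+1 = 4.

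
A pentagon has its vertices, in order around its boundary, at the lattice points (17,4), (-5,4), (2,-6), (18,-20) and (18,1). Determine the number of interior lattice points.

283

The shoelace formula gives twice the area as |[17·4 − (-5)·4] + [(-5)·(-6) − 2·4] + [2·(-20) − 18·(-6)] + [18·1 − 18·(-20)] + [18·4 − 17·1]| = 611, so the area is 305.5.
The number of boundary lattice points is Σ gcd(|Δx|,|Δy|) = gcd(22,0) + gcd(7,10) + gcd(16,14) + gcd(0,21) + gcd(1,3) = 22+1+2+21+1 = 47.
By Pick's theorem A = I + B/2 − 1, so I = 305.5 − 47/2 + 1 = 283.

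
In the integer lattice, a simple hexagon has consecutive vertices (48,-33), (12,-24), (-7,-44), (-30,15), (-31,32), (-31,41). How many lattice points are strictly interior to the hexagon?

2288

The shoelace formula gives twice the area as |[48·(-24) − 12·(-33)] + [12·(-44) − (-7)·(-24)] + [(-7)·15 − (-30)·(-44)] + [(-30)·32 − (-31)·15] + [(-31)·41 − (-31)·32] + [(-31)·(-33) − 48·41]| = 4596, so the area is 2298.
Summing gcd(|Δx|,|Δy|) over the edges gives the boundary count: gcd(36,9) + gcd(19,20) + gcd(23,59) + gcd(1,17) + gcd(0,9) + gcd(79,74) = 9+1+1+1+9+1 = 22.
Pick's theorem gives I = A − B/2 + 1 = 2298 − 22/2 + 1 = 2288.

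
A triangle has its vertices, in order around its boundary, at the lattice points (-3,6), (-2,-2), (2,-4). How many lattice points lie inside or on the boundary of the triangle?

Using the shoelace formula, 2A = |((-3)·(-2) − (-2)·6) + ((-2)·(-4) − 2·(-2)) + (2·6 − (-3)·(-4))| = 30, so the area is 15.
Along each edge there are gcd(|Δx|,|Δy|)+1 lattice points, so counting each shared vertex once the boundary has gcd(1,8) + gcd(4,2) + gcd(5,10) = 1+2+5 = 8.
Pick's theorem gives I = A − B/2 + 1 = 15 − 8/2 + 1 = 12, so the closed region contains I + B = 12 + 8 = 20 lattice points.

20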